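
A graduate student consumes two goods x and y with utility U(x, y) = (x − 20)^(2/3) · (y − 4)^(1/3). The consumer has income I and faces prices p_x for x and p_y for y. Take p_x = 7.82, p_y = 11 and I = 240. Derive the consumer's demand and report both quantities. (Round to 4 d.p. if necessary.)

After buying the subsistence bundle (20, 4), a share 2/3 of the remaining income goes to x: x* = 20 + 2/3·(I − 20p_x − 4p_y)/p_x.
Discretionary income = 240 − 20·7.82 − 4·11 = 39.6; x* = 20 + 2/3·39.6/7.82 = 23.376; y* = 4 + 1/3·39.6/11 = 5.2.

x* = 23.376, y* = 5.2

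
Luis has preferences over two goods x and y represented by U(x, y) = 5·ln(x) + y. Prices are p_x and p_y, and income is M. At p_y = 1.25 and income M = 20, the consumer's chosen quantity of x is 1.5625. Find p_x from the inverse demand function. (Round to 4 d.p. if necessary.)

p_x = 4

Set MRS = p_x/p_y: (5/x)/1 = p_x/p_y.
So x*(p_x,p_y) = 5·p_y/p_x, independent of income; and y* = (M − 5·p_y)/p_y.
Set x* = 1.5625 in the demand function and solve for p_x: p_x = 4.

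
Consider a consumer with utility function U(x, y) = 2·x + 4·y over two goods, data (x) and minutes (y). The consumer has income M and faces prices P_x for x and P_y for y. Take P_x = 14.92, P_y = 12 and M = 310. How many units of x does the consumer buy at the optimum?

Perfect substitutes: compare marginal utility per dollar. 2/P_x vs 4/P_y → 0.134 vs 0.3333.
y gives more utility per dollar, so spend all income on y: y* = M/P_y, x* = 0.
Numerically: x* = 0, y* = 25.8333.

x* = 0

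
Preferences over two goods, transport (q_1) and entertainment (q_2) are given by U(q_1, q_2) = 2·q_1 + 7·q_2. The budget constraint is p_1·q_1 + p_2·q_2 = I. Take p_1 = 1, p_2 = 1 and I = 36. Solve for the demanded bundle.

Perfect substitutes: compare marginal utility per dollar. 2/p_1 vs 7/p_2 → 2 vs 7.
q_2 gives more utility per dollar, so spend all income on q_2: q_2* = I/p_2, q_1* = 0.
Numerically: q_1* = 0, q_2* = 36.

q_1* = 0, q_2* = 36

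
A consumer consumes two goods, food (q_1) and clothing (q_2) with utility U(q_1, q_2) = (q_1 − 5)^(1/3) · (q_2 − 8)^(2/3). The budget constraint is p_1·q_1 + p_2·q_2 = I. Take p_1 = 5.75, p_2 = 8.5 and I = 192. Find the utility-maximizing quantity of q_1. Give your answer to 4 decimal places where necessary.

Substituting into the budget: q_1* = 5 + 1/3·(I − 5·p_1 − 8·p_2)/p_1, and q_2* = 8 + 2/3·(…)/p_2.
Discretionary income = 192 − 5·5.75 − 8·8.5 = 95.25; q_1* = 5 + 1/3·95.25/5.75 = 10.5217.

q_1* = 10.5217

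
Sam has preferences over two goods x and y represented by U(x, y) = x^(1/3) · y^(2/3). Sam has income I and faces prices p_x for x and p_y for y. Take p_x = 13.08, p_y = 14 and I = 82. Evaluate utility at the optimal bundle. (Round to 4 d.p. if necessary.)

V = 3.1702

Tangency: MRS = (1/2)·y/x = p_x/p_y.
So 1/3·p_y·y = 2/3·p_x·x; combined with the budget, a share 1/3 of income goes to x.
Demand: x*(p_x,p_y,I) = 1/3·I/p_x and y* = 2/3·I/p_y.
At p_x=13.08, p_y=14, I=82: x* = 1/3·82/13.08 = 2.0897, y* = 3.9048.
Utility at the optimum: U(2.0897, 3.9048) = 3.1702.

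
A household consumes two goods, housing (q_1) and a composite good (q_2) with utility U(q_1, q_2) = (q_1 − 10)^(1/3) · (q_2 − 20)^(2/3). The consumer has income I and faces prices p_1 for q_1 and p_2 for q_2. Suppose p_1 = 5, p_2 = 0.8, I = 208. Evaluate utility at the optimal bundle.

MRS = (1/2)·(q_2−20)/(q_1−10). Tangency with p_1/p_2 gives q_2−20 = 2·(p_1/p_2)·(q_1−10).
Substituting into the budget: q_1* = 10 + 1/3·(I − 10·p_1 − 20·p_2)/p_1, and q_2* = 20 + 2/3·(…)/p_2.
Discretionary income = 208 − 10·5 − 20·0.8 = 142; q_1* = 10 + 1/3·142/5 = 19.4667; q_2* = 20 + 2/3·142/0.8 = 138.3333.
Utility at the optimum: U(19.4667, 138.3333) = 50.9883.

V = 50.9883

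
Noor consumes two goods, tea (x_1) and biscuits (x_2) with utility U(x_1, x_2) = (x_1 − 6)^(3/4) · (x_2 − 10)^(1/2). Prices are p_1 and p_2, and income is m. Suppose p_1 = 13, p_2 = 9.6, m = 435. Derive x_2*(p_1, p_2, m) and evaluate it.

Let x_1' = x_1−6, x_2' = x_2−10. MRS = (3/2)·x_2'/x_1' = p_1/p_2.
After buying the subsistence bundle (6, 10), a share 0.6 of the remaining income goes to x_1: x_1* = 6 + 0.6·(m − 6p_1 − 10p_2)/p_1.
Discretionary income = 435 − 6·13 − 10·9.6 = 261; x_2* = 10 + 0.4·261/9.6 = 20.875.

x_2* = 20.875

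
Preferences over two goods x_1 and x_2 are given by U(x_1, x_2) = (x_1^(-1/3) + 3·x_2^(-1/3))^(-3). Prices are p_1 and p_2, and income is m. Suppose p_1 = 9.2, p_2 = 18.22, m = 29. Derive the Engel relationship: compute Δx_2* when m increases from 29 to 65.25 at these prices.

With the ratio pinned down, the budget gives x_1* = m/(p_1 + p_2·(x_2/x_1)) and x_2* = (x_2/x_1)·x_1*.
Numerically x_2/x_1 = 1.365433, so x_1* = 29/(9.2 + 18.22·1.365433) = 0.851 and x_2* = 1.365433·0.851 = 1.162.
At m' = 65.25: x_2* = 2.6144. Change: 2.6144 − 1.162 = 1.4525.

Δx_2* = 1.4525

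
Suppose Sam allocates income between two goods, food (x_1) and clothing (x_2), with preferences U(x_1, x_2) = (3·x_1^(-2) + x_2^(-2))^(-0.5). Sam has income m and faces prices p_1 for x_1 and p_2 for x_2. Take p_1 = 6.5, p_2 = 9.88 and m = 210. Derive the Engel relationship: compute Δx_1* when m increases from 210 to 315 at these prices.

MRS = MU_x_1/MU_x_2 = 3·(x_2/x_1)^(3). Set equal to p_1/p_2.
Hence x_2/x_1 = ((1/3)·p_1/p_2)^(1/(3)), i.e. raised to the 1/3 power.
Substitute x_2 = (x_2/x_1)·x_1 into the budget: x_1* = m/(p_1 + p_2·(x_2/x_1)).
Numerically x_2/x_1 = 0.603039, so x_1* = 210/(6.5 + 9.88·0.603039) = 16.8566.
At m' = 315: x_1* = 25.2849. Change: 25.2849 − 16.8566 = 8.4283.

Δx_1* = 8.4283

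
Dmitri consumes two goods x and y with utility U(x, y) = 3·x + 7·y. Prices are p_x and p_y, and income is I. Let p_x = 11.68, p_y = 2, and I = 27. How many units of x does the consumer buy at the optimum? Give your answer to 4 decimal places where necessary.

x* = 0

Perfect substitutes: compare marginal utility per dollar. 3/p_x vs 7/p_y → 0.2568 vs 3.5.
y gives more utility per dollar, so spend all income on y: y* = I/p_y, x* = 0.
Numerically: x* = 0, y* = 13.5.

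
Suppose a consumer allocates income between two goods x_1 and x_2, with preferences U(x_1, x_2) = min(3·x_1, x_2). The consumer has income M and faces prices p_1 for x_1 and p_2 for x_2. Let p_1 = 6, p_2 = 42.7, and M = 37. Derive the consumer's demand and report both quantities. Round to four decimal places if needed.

x_1* = 0.2759, x_2* = 0.8277

Leontief preferences: the optimum is at the kink where x_1/1 = x_2/3, i.e. x_2 = 3·x_1.
Budget: p_1·x_1 + p_2·3·x_1 = M, so (p_1 + 3·p_2)·x_1 = M.
Demand: x_1*(p_1,p_2,M) = M/(p_1 + 3·p_2), x_2* = 3·M/(p_1 + 3·p_2).
Here 6 + 3·42.7 = 134.1, giving x_1* = 0.2759 and x_2* = 0.8277.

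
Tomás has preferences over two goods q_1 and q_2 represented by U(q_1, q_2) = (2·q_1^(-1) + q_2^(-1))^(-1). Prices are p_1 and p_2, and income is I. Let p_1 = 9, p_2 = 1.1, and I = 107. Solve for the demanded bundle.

q_1* = 9.5324, q_2* = 19.2803

MRS = MU_q_1/MU_q_2 = 2·(q_2/q_1)^(2). Set equal to p_1/p_2.
Solve for the ratio: q_2/q_1 = [(1/2)·p_1/p_2]^(0.5).
Substitute q_2 = (q_2/q_1)·q_1 into the budget: q_1* = I/(p_1 + p_2·(q_2/q_1)).
Numerically q_2/q_1 = 2.0226, so q_1* = 107/(9 + 1.1·2.0226) = 9.5324 and q_2* = 2.0226·9.5324 = 19.2803.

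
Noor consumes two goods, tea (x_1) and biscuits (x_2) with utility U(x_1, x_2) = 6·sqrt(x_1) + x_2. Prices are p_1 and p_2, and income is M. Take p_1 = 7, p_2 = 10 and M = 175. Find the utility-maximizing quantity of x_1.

MU_x_1 = 3/√x_1, MU_x_2 = 1. Tangency: 3/√x_1 = p_1/p_2.
Solve: √x_1 = 3·p_2/p_1, so x_1*(p_1,p_2) = (3·p_2/p_1)², and x_2* = (M − p_1·x_1*)/p_2.
Plugging in: x_1* = (3·10/7)² = 18.3673.

x_1* = 18.3673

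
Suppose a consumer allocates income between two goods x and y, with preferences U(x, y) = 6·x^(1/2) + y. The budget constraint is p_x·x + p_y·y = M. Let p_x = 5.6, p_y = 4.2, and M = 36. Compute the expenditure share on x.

share on x = 0.7875

MU_x = 3/√x, MU_y = 1. Tangency: 3/√x = p_x/p_y.
Solve: √x = 3·p_y/p_x, so x*(p_x,p_y) = (3·p_y/p_x)², and y* = (M − p_x·x*)/p_y.
Plugging in: x* = (3·4.2/5.6)² = 5.0625, y* = 1.8214.
Expenditure on x: 5.6·5.0625 = 28.35; share = 0.7875.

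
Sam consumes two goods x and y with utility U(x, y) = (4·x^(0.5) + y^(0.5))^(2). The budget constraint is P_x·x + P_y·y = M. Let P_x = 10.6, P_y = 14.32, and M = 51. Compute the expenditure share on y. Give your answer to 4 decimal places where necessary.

share on y = 0.0442

From the CES first-order condition, 4·(y/x)^(0.5) = P_x/P_y.
Hence y/x = ((1/4)·P_x/P_y)^(1/(0.5)), i.e. raised to the 2 power.
Substitute y = (y/x)·x into the budget: x* = M/(P_x + P_y·(y/x)).
Numerically y/x = 0.034246, so x* = 51/(10.6 + 14.32·0.034246) = 4.5986 and y* = 0.034246·4.5986 = 0.1575.
Expenditure on y: 14.32·0.1575 = 2.2551; share = 0.0442.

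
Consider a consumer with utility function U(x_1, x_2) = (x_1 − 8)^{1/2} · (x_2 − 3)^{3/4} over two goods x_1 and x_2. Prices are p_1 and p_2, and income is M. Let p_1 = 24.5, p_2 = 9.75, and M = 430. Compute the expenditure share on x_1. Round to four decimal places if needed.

This is Cobb-Douglas in (x_1−8, x_2−3): tangency gives 0.5·p_2·(x_2−3) = 0.75·p_1·(x_1−8).
Substituting into the budget: x_1* = 8 + 0.4·(M − 8·p_1 − 3·p_2)/p_1, and x_2* = 3 + 0.6·(…)/p_2.
Discretionary income = 430 − 8·24.5 − 3·9.75 = 204.75; x_1* = 8 + 0.4·204.75/24.5 = 11.3429; x_2* = 3 + 0.6·204.75/9.75 = 15.6.
Expenditure on x_1: 24.5·11.3429 = 277.9; share = 0.6463.

share on x_1 = 0.6463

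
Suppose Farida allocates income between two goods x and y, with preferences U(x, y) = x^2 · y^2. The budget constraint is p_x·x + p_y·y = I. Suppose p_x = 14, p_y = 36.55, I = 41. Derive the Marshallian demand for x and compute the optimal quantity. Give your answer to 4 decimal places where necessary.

x* = 1.4643

Demand: x*(p_x,p_y,I) = 0.5·I/p_x and y* = 0.5·I/p_y.
At p_x=14, p_y=36.55, I=41: x* = 0.5·41/14 = 1.4643.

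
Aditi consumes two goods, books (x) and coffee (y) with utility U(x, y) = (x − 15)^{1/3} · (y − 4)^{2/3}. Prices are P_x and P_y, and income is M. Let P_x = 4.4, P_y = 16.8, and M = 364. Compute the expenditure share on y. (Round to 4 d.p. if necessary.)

MRS = (1/2)·(y−4)/(x−15). Tangency with P_x/P_y gives y−4 = 2·(P_x/P_y)·(x−15).
After buying the subsistence bundle (15, 4), a share 1/3 of the remaining income goes to x: x* = 15 + 1/3·(M − 15P_x − 4P_y)/P_x.
Discretionary income = 364 − 15·4.4 − 4·16.8 = 230.8; x* = 15 + 1/3·230.8/4.4 = 32.4848; y* = 4 + 2/3·230.8/16.8 = 13.1587.
Expenditure on y: 16.8·13.1587 = 221.0667; share = 0.6073.

share on y = 0.6073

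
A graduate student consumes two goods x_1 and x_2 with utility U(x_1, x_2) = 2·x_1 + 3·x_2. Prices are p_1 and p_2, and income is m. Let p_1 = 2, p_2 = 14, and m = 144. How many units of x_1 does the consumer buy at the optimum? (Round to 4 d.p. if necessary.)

Perfect substitutes: compare marginal utility per dollar. 2/p_1 vs 3/p_2 → 1 vs 0.2143.
x_1 gives more utility per dollar, so spend all income on x_1: x_1* = m/p_1, x_2* = 0.
Numerically: x_1* = 72, x_2* = 0.

x_1* = 72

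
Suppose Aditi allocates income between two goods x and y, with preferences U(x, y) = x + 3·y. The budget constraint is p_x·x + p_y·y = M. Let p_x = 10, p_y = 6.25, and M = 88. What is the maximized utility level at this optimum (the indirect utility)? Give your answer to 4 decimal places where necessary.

Linear utility — the consumer picks whichever good has higher MU/price: 1/10 = 0.1 vs 3/6.25 = 0.48.
y gives more utility per dollar, so spend all income on y: y* = M/p_y, x* = 0.
Numerically: x* = 0, y* = 14.08.
Utility at the optimum: U(0, 14.08) = 42.24.

V = 42.24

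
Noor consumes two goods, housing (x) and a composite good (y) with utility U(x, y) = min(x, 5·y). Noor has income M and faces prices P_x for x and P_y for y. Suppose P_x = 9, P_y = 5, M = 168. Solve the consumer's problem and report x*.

Leontief preferences: the optimum is at the kink where x/5 = y/1, i.e. y = (1/5)·x.
Budget: P_x·x + P_y·(1/5)·x = M, so (5·P_x + P_y)·x = 5·M.
Demand: x*(P_x,P_y,M) = 5·M/(5·P_x + P_y), y* = M/(5·P_x + P_y).
Here 5·9 + 5 = 50, giving x* = 16.8.

x* = 16.8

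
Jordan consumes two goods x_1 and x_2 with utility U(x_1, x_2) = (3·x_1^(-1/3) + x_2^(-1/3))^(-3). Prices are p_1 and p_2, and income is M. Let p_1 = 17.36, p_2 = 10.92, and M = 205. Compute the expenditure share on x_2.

MU_x_1 ∝ 3·x_1^(-4/3), MU_x_2 ∝ x_2^(-4/3), so MRS = 3·(x_2/x_1)^(4/3) = p_1/p_2.
Solve for the ratio: x_2/x_1 = [(1/3)·p_1/p_2]^(0.75).
Substitute x_2 = (x_2/x_1)·x_1 into the budget: x_1* = M/(p_1 + p_2·(x_2/x_1)).
Numerically x_2/x_1 = 0.62109, so x_1* = 205/(17.36 + 10.92·0.62109) = 8.4913 and x_2* = 0.62109·8.4913 = 5.2739.
Expenditure on x_2: 10.92·5.2739 = 57.5907; share = 0.2809.

share on x_2 = 0.2809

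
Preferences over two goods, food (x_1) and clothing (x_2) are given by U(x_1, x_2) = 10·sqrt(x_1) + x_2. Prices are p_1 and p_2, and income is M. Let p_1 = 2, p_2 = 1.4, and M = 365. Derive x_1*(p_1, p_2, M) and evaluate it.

x_1* = 12.25

MU_x_1 = 5/√x_1, MU_x_2 = 1. Tangency: 5/√x_1 = p_1/p_2.
Thus x_1* = (5·p_2/p_1)² — independent of M — with the rest of income spent on x_2.
Plugging in: x_1* = (5·1.4/2)² = 12.25.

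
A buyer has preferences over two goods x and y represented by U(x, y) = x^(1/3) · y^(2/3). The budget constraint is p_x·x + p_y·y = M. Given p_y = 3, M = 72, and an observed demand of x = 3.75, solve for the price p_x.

The MRS is (1/2)·y/x. Set MRS = p_x/p_y.
Rearranging, p_y·y = 2·p_x·x. Substituting into the budget gives p_x·x·(1 + 2) = M.
Demand: x*(p_x,p_y,M) = 1/3·M/p_x and y* = 2/3·M/p_y.
Set x* = 3.75 in the demand function and solve for p_x: p_x = 6.4.

p_x = 6.4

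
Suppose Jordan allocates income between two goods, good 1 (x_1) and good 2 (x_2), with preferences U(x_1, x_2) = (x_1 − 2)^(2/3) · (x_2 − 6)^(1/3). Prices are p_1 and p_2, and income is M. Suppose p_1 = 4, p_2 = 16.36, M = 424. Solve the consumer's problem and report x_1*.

After buying the subsistence bundle (2, 6), a share 2/3 of the remaining income goes to x_1: x_1* = 2 + 2/3·(M − 2p_1 − 6p_2)/p_1.
Discretionary income = 424 − 2·4 − 6·16.36 = 317.84; x_1* = 2 + 2/3·317.84/4 = 54.9733.

x_1* = 54.9733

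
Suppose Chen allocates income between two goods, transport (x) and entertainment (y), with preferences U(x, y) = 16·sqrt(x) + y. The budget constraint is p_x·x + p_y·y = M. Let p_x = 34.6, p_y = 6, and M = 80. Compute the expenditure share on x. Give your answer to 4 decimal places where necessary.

Set MRS = p_x/p_y: 8·x^(−1/2) = p_x/p_y.
Thus x* = (8·p_y/p_x)² — independent of M — with the rest of income spent on y.
Plugging in: x* = (8·6/34.6)² = 1.9246, y* = 2.2351.
Expenditure on x: 34.6·1.9246 = 66.5896; share = 0.8324.

share on x = 0.8324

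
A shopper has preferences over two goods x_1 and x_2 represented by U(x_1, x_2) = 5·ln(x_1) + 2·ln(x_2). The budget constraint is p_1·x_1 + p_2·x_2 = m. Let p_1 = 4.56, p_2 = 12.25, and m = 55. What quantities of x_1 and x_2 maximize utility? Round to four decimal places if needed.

Tangency: MRS = (5/2)·x_2/x_1 = p_1/p_2.
So 5·p_2·x_2 = 2·p_1·x_1; combined with the budget, a share 5/7 of income goes to x_1.
Demand: x_1*(p_1,p_2,m) = 5/7·m/p_1 and x_2* = 2/7·m/p_2.
At p_1=4.56, p_2=12.25, m=55: x_1* = 5/7·55/4.56 = 8.6153, x_2* = 1.2828.

x_1* = 8.6153, x_2* = 1.2828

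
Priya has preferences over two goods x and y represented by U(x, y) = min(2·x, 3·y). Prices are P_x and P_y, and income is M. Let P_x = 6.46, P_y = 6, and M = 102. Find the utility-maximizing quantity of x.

x* = 9.7514

With perfect complements, no substitution: consume in ratio x:y = 3:2.
Budget: P_x·x + P_y·(2/3)·x = M, so (3·P_x + 2·P_y)·x = 3·M.
Demand: x*(P_x,P_y,M) = 3·M/(3·P_x + 2·P_y), y* = 2·M/(3·P_x + 2·P_y).
Here 3·6.46 + 2·6 = 31.38, giving x* = 9.7514.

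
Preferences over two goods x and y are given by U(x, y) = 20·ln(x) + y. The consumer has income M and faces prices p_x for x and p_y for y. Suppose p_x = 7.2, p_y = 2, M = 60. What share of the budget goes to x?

Set MRS = p_x/p_y: (20/x)/1 = p_x/p_y.
So x*(p_x,p_y) = 20·p_y/p_x, independent of income; and y* = (M − 20·p_y)/p_y.
At the given prices: x* = 20·2/7.2 = 5.5556, and y* = 10.
Expenditure on x: 7.2·5.5556 = 40; share = 0.6667.

share on x = 0.6667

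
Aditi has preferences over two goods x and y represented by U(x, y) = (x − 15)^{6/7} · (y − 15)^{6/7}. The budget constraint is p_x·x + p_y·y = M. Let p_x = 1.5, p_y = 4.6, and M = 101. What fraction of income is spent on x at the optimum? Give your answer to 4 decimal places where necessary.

share on x = 0.2698

After buying the subsistence bundle (15, 15), a share 0.5 of the remaining income goes to x: x* = 15 + 0.5·(M − 15p_x − 15p_y)/p_x.
Discretionary income = 101 − 15·1.5 − 15·4.6 = 9.5; x* = 15 + 0.5·9.5/1.5 = 18.1667; y* = 15 + 0.5·9.5/4.6 = 16.0326.
Expenditure on x: 1.5·18.1667 = 27.25; share = 0.2698.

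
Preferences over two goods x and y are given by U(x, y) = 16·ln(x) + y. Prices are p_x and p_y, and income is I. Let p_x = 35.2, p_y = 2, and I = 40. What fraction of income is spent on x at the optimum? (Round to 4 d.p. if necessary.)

share on x = 0.8

So x*(p_x,p_y) = 16·p_y/p_x, independent of income; and y* = (I − 16·p_y)/p_y.
At the given prices: x* = 16·2/35.2 = 0.9091, and y* = 4.
Expenditure on x: 35.2·0.9091 = 32; share = 0.8.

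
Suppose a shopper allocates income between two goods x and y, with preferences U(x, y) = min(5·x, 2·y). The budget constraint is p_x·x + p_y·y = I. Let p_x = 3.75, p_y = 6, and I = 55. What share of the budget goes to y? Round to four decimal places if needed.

With perfect complements, no substitution: consume in ratio x:y = 2:5.
Budget: p_x·x + p_y·(5/2)·x = I, so (2·p_x + 5·p_y)·x = 2·I.
Demand: x*(p_x,p_y,I) = 2·I/(2·p_x + 5·p_y), y* = 5·I/(2·p_x + 5·p_y).
Here 2·3.75 + 5·6 = 37.5, giving x* = 2.9333 and y* = 7.3333.
Expenditure on y: 6·7.3333 = 44; share = 0.8.

share on y = 0.8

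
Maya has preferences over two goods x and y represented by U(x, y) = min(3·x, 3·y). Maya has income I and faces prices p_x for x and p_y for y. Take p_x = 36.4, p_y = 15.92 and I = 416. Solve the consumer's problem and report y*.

Leontief preferences: the optimum is at the kink where x/3 = y/3, i.e. y = x.
Budget: p_x·x + p_y·x = I, so (3·p_x + 3·p_y)·x = 3·I.
Demand: x*(p_x,p_y,I) = 3·I/(3·p_x + 3·p_y), y* = 3·I/(3·p_x + 3·p_y).
Here 3·36.4 + 3·15.92 = 156.96, giving y* = 7.9511.

y* = 7.9511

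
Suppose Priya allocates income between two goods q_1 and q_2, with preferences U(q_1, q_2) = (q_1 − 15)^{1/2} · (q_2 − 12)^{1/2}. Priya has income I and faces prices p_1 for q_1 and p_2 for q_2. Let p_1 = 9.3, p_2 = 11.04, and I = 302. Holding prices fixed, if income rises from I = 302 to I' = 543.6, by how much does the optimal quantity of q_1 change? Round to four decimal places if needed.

MRS = (q_2−12)/(q_1−15). Tangency with p_1/p_2 gives q_2−12 = (p_1/p_2)·(q_1−15).
After buying the subsistence bundle (15, 12), a share 0.5 of the remaining income goes to q_1: q_1* = 15 + 0.5·(I − 15p_1 − 12p_2)/p_1.
Discretionary income = 302 − 15·9.3 − 12·11.04 = 30.02; q_1* = 15 + 0.5·30.02/9.3 = 16.614.
At I' = 543.6: q_1* = 29.6032. Change: 29.6032 − 16.614 = 12.9892.

Δq_1* = 12.9892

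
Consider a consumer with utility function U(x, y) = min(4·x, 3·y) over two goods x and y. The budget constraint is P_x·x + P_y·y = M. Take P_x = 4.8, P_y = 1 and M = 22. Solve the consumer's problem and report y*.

y* = 4.7826

Demand: x*(P_x,P_y,M) = 3·M/(3·P_x + 4·P_y), y* = 4·M/(3·P_x + 4·P_y).
Here 3·4.8 + 4·1 = 18.4, giving y* = 4.7826.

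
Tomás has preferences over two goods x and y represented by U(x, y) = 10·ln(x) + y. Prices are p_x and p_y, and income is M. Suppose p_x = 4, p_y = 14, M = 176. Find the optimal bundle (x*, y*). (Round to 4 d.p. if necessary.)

x* = 35, y* = 2.5714

So x*(p_x,p_y) = 10·p_y/p_x, independent of income; and y* = (M − 10·p_y)/p_y.
At the given prices: x* = 10·14/4 = 35, and y* = 2.5714.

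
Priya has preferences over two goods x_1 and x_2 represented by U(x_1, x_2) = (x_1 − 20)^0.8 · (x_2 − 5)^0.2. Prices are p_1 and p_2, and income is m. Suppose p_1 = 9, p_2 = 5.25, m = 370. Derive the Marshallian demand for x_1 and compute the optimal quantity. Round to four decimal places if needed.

MRS = 4·(x_2−5)/(x_1−20). Tangency with p_1/p_2 gives x_2−5 = (1/4)·(p_1/p_2)·(x_1−20).
Substituting into the budget: x_1* = 20 + 0.8·(m − 20·p_1 − 5·p_2)/p_1, and x_2* = 5 + 0.2·(…)/p_2.
Discretionary income = 370 − 20·9 − 5·5.25 = 163.75; x_1* = 20 + 0.8·163.75/9 = 34.5556.

x_1* = 34.5556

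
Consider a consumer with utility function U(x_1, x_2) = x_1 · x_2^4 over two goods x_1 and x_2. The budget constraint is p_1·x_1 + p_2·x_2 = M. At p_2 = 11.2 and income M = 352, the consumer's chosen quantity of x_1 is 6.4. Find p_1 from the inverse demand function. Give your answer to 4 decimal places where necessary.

Tangency: MRS = (1/4)·x_2/x_1 = p_1/p_2.
So p_2·x_2 = 4·p_1·x_1; combined with the budget, a share 0.2 of income goes to x_1.
Demand: x_1*(p_1,p_2,M) = 0.2·M/p_1 and x_2* = 0.8·M/p_2.
Set x_1* = 6.4 in the demand function and solve for p_1: p_1 = 11.

p_1 = 11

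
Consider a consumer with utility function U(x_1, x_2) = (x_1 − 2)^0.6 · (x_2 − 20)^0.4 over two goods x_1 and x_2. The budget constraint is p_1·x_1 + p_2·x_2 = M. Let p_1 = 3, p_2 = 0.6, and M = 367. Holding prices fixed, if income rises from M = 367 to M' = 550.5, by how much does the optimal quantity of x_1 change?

Δx_1* = 36.7

This is Cobb-Douglas in (x_1−2, x_2−20): tangency gives 0.6·p_2·(x_2−20) = 0.4·p_1·(x_1−2).
After buying the subsistence bundle (2, 20), a share 0.6 of the remaining income goes to x_1: x_1* = 2 + 0.6·(M − 2p_1 − 20p_2)/p_1.
Discretionary income = 367 − 2·3 − 20·0.6 = 349; x_1* = 2 + 0.6·349/3 = 71.8.
At M' = 550.5: x_1* = 108.5. Change: 108.5 − 71.8 = 36.7.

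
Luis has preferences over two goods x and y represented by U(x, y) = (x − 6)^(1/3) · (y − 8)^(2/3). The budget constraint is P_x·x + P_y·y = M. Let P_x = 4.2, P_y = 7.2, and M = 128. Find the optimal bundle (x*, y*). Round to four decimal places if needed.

After buying the subsistence bundle (6, 8), a share 1/3 of the remaining income goes to x: x* = 6 + 1/3·(M − 6P_x − 8P_y)/P_x.
Discretionary income = 128 − 6·4.2 − 8·7.2 = 45.2; x* = 6 + 1/3·45.2/4.2 = 9.5873; y* = 8 + 2/3·45.2/7.2 = 12.1852.

x* = 9.5873, y* = 12.1852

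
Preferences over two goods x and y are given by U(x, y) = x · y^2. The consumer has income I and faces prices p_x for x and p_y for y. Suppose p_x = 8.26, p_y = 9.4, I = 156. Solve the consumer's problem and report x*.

The MRS is (1/2)·y/x. Set MRS = p_x/p_y.
Rearranging, p_y·y = 2·p_x·x. Substituting into the budget gives p_x·x·(1 + 2) = I.
Demand: x*(p_x,p_y,I) = 1/3·I/p_x and y* = 2/3·I/p_y.
At p_x=8.26, p_y=9.4, I=156: x* = 1/3·156/8.26 = 6.2954.

x* = 6.2954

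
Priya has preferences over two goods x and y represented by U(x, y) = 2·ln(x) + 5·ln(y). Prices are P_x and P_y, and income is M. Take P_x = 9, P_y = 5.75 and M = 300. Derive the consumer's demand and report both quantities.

Demand: x*(P_x,P_y,M) = 2/7·M/P_x and y* = 5/7·M/P_y.
At P_x=9, P_y=5.75, M=300: x* = 2/7·300/9 = 9.5238, y* = 37.2671.

x* = 9.5238, y* = 37.2671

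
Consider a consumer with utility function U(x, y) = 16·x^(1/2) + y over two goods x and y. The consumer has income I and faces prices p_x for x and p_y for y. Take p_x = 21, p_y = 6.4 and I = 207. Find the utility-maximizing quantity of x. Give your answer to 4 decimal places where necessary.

x* = 5.9443

Set MRS = p_x/p_y: 8·x^(−1/2) = p_x/p_y.
Solve: √x = 8·p_y/p_x, so x*(p_x,p_y) = (8·p_y/p_x)², and y* = (I − p_x·x*)/p_y.
Plugging in: x* = (8·6.4/21)² = 5.9443.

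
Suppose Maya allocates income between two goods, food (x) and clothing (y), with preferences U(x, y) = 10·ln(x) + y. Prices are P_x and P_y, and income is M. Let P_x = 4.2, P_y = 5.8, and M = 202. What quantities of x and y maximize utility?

x* = 13.8095, y* = 24.8276

MU_x = 10/x, MU_y = 1. Tangency: 10/x = P_x/P_y.
So x*(P_x,P_y) = 10·P_y/P_x, independent of income; and y* = (M − 10·P_y)/P_y.
At the given prices: x* = 10·5.8/4.2 = 13.8095, and y* = 24.8276.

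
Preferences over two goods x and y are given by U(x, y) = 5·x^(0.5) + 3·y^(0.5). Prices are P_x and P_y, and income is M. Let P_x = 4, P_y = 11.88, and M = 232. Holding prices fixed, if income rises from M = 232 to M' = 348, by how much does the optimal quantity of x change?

Δx* = 25.8649

MRS = MU_x/MU_y = (5/3)·(y/x)^(0.5). Set equal to P_x/P_y.
Solve for the ratio: y/x = [(3/5)·P_x/P_y]^(2).
Substitute y = (y/x)·x into the budget: x* = M/(P_x + P_y·(y/x)).
Numerically y/x = 0.040812, so x* = 232/(4 + 11.88·0.040812) = 51.7297.
At M' = 348: x* = 77.5946. Change: 77.5946 − 51.7297 = 25.8649.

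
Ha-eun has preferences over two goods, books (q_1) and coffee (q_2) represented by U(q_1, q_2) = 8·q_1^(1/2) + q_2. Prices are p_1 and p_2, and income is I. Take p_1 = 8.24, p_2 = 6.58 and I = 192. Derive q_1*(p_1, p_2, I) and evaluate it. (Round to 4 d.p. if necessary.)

q_1* = 10.2028

Solve: √q_1 = 4·p_2/p_1, so q_1*(p_1,p_2) = (4·p_2/p_1)², and q_2* = (I − p_1·q_1*)/p_2.
Plugging in: q_1* = (4·6.58/8.24)² = 10.2028.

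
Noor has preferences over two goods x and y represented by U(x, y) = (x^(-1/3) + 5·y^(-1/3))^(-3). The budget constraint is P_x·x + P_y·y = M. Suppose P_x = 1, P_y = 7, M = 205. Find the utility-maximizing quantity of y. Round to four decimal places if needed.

y* = 24.7374

From the CES first-order condition, (1/5)·(y/x)^(4/3) = P_x/P_y.
Hence y/x = (5·P_x/P_y)^(1/(4/3)), i.e. raised to the 0.75 power.
With the ratio pinned down, the budget gives x* = M/(P_x + P_y·(y/x)) and y* = (y/x)·x*.
Numerically y/x = 0.77697, so x* = 205/(1 + 7·0.77697) = 31.8383 and y* = 0.77697·31.8383 = 24.7374.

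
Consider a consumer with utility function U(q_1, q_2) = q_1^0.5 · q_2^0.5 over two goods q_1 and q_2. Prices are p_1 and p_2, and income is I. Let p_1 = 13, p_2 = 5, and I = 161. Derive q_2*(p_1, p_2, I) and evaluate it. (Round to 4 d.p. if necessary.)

q_2* = 16.1

The MRS is q_2/q_1. Set MRS = p_1/p_2.
Rearranging, p_2·q_2 = p_1·q_1. Substituting into the budget gives p_1·q_1·(1 + 1) = I.
Demand: q_1*(p_1,p_2,I) = 0.5·I/p_1 and q_2* = 0.5·I/p_2.
At p_1=13, p_2=5, I=161: q_2* = 0.5·161/5 = 16.1.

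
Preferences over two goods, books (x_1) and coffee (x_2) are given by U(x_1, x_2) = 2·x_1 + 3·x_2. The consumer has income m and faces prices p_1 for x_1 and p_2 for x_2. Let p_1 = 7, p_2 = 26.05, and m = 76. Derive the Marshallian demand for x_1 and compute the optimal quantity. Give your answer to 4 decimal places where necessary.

x_1* = 10.8571

Linear utility — the consumer picks whichever good has higher MU/price: 2/7 = 0.2857 vs 3/26.05 = 0.1152.
x_1 gives more utility per dollar, so spend all income on x_1: x_1* = m/p_1, x_2* = 0.
Numerically: x_1* = 10.8571, x_2* = 0.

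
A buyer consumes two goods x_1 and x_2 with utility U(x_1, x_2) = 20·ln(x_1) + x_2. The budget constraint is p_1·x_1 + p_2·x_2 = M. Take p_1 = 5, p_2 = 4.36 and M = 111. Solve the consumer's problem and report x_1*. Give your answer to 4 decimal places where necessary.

x_1* = 17.44

Set MRS = p_1/p_2: (20/x_1)/1 = p_1/p_2.
So x_1*(p_1,p_2) = 20·p_2/p_1, independent of income; and x_2* = (M − 20·p_2)/p_2.
At the given prices: x_1* = 20·4.36/5 = 17.44.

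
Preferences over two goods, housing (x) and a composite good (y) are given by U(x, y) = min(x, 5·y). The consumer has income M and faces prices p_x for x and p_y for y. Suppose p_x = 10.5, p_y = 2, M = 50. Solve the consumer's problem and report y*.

Leontief preferences: the optimum is at the kink where x/5 = y/1, i.e. y = (1/5)·x.
Budget: p_x·x + p_y·(1/5)·x = M, so (5·p_x + p_y)·x = 5·M.
Demand: x*(p_x,p_y,M) = 5·M/(5·p_x + p_y), y* = M/(5·p_x + p_y).
Here 5·10.5 + 2 = 54.5, giving y* = 0.9174.

y* = 0.9174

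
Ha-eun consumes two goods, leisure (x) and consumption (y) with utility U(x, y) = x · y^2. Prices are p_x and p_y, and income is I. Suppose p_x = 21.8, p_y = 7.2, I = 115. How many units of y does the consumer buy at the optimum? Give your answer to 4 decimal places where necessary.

y* = 10.6481

The MRS is (1/2)·y/x. Set MRS = p_x/p_y.
So p_y·y = 2·p_x·x; combined with the budget, a share 1/3 of income goes to x.
Demand: x*(p_x,p_y,I) = 1/3·I/p_x and y* = 2/3·I/p_y.
At p_x=21.8, p_y=7.2, I=115: y* = 2/3·115/7.2 = 10.6481.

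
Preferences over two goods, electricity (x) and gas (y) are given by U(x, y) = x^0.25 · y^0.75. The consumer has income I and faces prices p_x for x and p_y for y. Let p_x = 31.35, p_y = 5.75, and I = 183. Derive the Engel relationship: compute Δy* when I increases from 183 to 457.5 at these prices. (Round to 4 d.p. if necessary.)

Δy* = 35.8043

MU_x/MU_y = (0.25·y)/(0.75·x); tangency sets this equal to p_x/p_y.
So 0.25·p_y·y = 0.75·p_x·x; combined with the budget, a share 0.25 of income goes to x.
Demand: x*(p_x,p_y,I) = 0.25·I/p_x and y* = 0.75·I/p_y.
At p_x=31.35, p_y=5.75, I=183: y* = 0.75·183/5.75 = 23.8696.
At I' = 457.5: y* = 59.6739. Change: 59.6739 − 23.8696 = 35.8043.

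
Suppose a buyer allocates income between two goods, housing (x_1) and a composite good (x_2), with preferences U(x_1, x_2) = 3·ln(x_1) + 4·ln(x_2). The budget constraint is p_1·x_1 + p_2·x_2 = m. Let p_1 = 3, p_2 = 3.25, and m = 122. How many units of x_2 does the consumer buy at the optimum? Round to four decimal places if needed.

Tangency: MRS = (3/4)·x_2/x_1 = p_1/p_2.
Rearranging, p_2·x_2 = (4/3)·p_1·x_1. Substituting into the budget gives p_1·x_1·(1 + (4/3)) = m.
Demand: x_1*(p_1,p_2,m) = 3/7·m/p_1 and x_2* = 4/7·m/p_2.
At p_1=3, p_2=3.25, m=122: x_2* = 4/7·122/3.25 = 21.4505.

x_2* = 21.4505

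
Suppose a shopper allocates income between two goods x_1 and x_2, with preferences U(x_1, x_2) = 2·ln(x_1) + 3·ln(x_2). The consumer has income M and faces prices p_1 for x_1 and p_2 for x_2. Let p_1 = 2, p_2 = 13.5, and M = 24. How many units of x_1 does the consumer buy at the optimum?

x_1* = 4.8

The MRS is (2/3)·x_2/x_1. Set MRS = p_1/p_2.
So 2·p_2·x_2 = 3·p_1·x_1; combined with the budget, a share 0.4 of income goes to x_1.
Demand: x_1*(p_1,p_2,M) = 0.4·M/p_1 and x_2* = 0.6·M/p_2.
At p_1=2, p_2=13.5, M=24: x_1* = 0.4·24/2 = 4.8.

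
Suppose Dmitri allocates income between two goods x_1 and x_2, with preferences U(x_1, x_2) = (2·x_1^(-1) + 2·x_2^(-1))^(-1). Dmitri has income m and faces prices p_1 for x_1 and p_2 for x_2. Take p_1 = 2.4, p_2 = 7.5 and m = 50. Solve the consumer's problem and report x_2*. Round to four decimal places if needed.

From the CES first-order condition, (x_2/x_1)^(2) = p_1/p_2.
Solve for the ratio: x_2/x_1 = [p_1/p_2]^(0.5).
With the ratio pinned down, the budget gives x_1* = m/(p_1 + p_2·(x_2/x_1)) and x_2* = (x_2/x_1)·x_1*.
Numerically x_2/x_1 = 0.565685, so x_1* = 50/(2.4 + 7.5·0.565685) = 7.5271 and x_2* = 0.565685·7.5271 = 4.258.

x_2* = 4.258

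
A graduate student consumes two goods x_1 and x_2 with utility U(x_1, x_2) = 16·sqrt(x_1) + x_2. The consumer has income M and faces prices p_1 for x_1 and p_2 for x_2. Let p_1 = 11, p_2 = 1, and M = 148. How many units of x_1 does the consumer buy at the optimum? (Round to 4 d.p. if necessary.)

x_1* = 0.5289

Set MRS = p_1/p_2: 8·x_1^(−1/2) = p_1/p_2.
Thus x_1* = (8·p_2/p_1)² — independent of M — with the rest of income spent on x_2.
Plugging in: x_1* = (8·1/11)² = 0.5289.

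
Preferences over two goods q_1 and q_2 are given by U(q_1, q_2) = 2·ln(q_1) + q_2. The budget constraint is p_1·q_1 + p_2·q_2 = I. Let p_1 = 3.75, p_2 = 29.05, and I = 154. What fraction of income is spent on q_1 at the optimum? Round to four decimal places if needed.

Set MRS = p_1/p_2: (2/q_1)/1 = p_1/p_2.
So q_1*(p_1,p_2) = 2·p_2/p_1, independent of income; and q_2* = (I − 2·p_2)/p_2.
At the given prices: q_1* = 2·29.05/3.75 = 15.4933, and q_2* = 3.3012.
Expenditure on q_1: 3.75·15.4933 = 58.1; share = 0.3773.

share on q_1 = 0.3773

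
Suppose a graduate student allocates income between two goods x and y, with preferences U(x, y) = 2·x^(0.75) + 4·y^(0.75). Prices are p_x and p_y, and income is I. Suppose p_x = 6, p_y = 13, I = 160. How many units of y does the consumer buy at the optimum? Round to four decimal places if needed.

MRS = MU_x/MU_y = (1/2)·(y/x)^(0.25). Set equal to p_x/p_y.
Hence y/x = (2·p_x/p_y)^(1/(0.25)), i.e. raised to the 4 power.
With the ratio pinned down, the budget gives x* = I/(p_x + p_y·(y/x)) and y* = (y/x)·x*.
Numerically y/x = 0.726025, so x* = 160/(6 + 13·0.726025) = 10.3638 and y* = 0.726025·10.3638 = 7.5244.

y* = 7.5244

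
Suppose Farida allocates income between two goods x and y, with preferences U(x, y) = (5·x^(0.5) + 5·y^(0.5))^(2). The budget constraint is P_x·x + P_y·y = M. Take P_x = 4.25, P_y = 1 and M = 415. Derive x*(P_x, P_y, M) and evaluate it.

x* = 18.5994

MU_x ∝ 5·x^(-0.5), MU_y ∝ 5·y^(-0.5), so MRS = (y/x)^(0.5) = P_x/P_y.
Solve for the ratio: y/x = [P_x/P_y]^(2).
Substitute y = (y/x)·x into the budget: x* = M/(P_x + P_y·(y/x)).
Numerically y/x = 18.0625, so x* = 415/(4.25 + 1·18.0625) = 18.5994.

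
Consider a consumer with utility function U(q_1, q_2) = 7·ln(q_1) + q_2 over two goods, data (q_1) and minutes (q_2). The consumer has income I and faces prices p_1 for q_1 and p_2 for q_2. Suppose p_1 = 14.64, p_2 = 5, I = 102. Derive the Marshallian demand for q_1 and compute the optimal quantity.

MU_q_1 = 7/q_1, MU_q_2 = 1. Tangency: 7/q_1 = p_1/p_2.
So q_1*(p_1,p_2) = 7·p_2/p_1, independent of income; and q_2* = (I − 7·p_2)/p_2.
At the given prices: q_1* = 7·5/14.64 = 2.3907.

q_1* = 2.3907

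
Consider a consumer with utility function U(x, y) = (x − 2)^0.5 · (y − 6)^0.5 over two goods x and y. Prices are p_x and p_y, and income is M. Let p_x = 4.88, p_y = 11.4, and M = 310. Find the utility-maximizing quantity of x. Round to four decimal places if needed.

MRS = (y−6)/(x−2). Tangency with p_x/p_y gives y−6 = (p_x/p_y)·(x−2).
After buying the subsistence bundle (2, 6), a share 0.5 of the remaining income goes to x: x* = 2 + 0.5·(M − 2p_x − 6p_y)/p_x.
Discretionary income = 310 − 2·4.88 − 6·11.4 = 231.84; x* = 2 + 0.5·231.84/4.88 = 25.7541.

x* = 25.7541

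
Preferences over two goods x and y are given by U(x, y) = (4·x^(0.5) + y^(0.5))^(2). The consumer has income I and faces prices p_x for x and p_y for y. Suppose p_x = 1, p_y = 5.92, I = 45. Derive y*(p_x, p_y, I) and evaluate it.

MU_x ∝ 4·x^(-0.5), MU_y ∝ y^(-0.5), so MRS = 4·(y/x)^(0.5) = p_x/p_y.
Hence y/x = ((1/4)·p_x/p_y)^(1/(0.5)), i.e. raised to the 2 power.
Substitute y = (y/x)·x into the budget: x* = I/(p_x + p_y·(y/x)).
Numerically y/x = 0.001783, so x* = 45/(1 + 5.92·0.001783) = 44.5299 and y* = 0.001783·44.5299 = 0.0794.

y* = 0.0794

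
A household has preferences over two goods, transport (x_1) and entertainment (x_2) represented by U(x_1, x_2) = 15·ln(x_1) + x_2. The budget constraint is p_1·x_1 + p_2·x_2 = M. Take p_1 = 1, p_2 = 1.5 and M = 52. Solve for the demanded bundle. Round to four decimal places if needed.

MU_x_1 = 15/x_1, MU_x_2 = 1. Tangency: 15/x_1 = p_1/p_2.
So x_1*(p_1,p_2) = 15·p_2/p_1, independent of income; and x_2* = (M − 15·p_2)/p_2.
At the given prices: x_1* = 15·1.5/1 = 22.5, and x_2* = 19.6667.

x_1* = 22.5, x_2* = 19.6667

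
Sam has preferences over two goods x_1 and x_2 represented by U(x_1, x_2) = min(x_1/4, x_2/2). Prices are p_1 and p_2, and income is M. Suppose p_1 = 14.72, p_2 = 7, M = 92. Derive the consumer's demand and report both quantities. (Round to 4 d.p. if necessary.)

Demand: x_1*(p_1,p_2,M) = 4·M/(4·p_1 + 2·p_2), x_2* = 2·M/(4·p_1 + 2·p_2).
Here 4·14.72 + 2·7 = 72.88, giving x_1* = 5.0494 and x_2* = 2.5247.

x_1* = 5.0494, x_2* = 2.5247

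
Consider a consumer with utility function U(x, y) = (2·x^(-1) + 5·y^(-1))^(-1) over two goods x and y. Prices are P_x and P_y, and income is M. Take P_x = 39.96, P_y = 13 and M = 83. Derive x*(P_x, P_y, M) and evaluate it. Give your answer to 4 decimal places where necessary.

From the CES first-order condition, (2/5)·(y/x)^(2) = P_x/P_y.
Hence y/x = ((5/2)·P_x/P_y)^(1/(2)), i.e. raised to the 0.5 power.
Substitute y = (y/x)·x into the budget: x* = M/(P_x + P_y·(y/x)).
Numerically y/x = 2.772114, so x* = 83/(39.96 + 13·2.772114) = 1.0921.

x* = 1.0921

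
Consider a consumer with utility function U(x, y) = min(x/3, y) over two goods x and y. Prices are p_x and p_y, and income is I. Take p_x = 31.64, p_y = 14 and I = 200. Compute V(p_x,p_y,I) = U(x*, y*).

V = 1.8362

With perfect complements, no substitution: consume in ratio x:y = 3:1.
Budget: p_x·x + p_y·(1/3)·x = I, so (3·p_x + p_y)·x = 3·I.
Demand: x*(p_x,p_y,I) = 3·I/(3·p_x + p_y), y* = I/(3·p_x + p_y).
Here 3·31.64 + 14 = 108.92, giving x* = 5.5086 and y* = 1.8362.
Utility at the optimum: U(5.5086, 1.8362) = 1.8362.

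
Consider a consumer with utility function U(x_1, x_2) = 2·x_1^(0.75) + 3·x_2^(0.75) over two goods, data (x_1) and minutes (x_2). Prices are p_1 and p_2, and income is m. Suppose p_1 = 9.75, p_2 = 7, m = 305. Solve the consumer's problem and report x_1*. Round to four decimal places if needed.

Numerically x_2/x_1 = 19.054227, so x_1* = 305/(9.75 + 7·19.054227) = 2.1309.

x_1* = 2.1309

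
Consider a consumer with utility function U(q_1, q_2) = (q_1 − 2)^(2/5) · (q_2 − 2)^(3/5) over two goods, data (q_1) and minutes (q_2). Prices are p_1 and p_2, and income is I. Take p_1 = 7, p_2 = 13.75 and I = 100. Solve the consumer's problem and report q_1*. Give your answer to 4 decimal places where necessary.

q_1* = 5.3429

Let q_1' = q_1−2, q_2' = q_2−2. MRS = (2/3)·q_2'/q_1' = p_1/p_2.
Substituting into the budget: q_1* = 2 + 0.4·(I − 2·p_1 − 2·p_2)/p_1, and q_2* = 2 + 0.6·(…)/p_2.
Discretionary income = 100 − 2·7 − 2·13.75 = 58.5; q_1* = 2 + 0.4·58.5/7 = 5.3429.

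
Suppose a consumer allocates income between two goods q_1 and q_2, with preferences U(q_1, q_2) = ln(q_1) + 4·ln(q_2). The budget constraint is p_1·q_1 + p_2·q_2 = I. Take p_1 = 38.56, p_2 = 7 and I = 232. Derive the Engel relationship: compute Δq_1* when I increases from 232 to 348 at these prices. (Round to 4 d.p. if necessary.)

Δq_1* = 0.6017

MU_q_1/MU_q_2 = (q_2)/(4·q_1); tangency sets this equal to p_1/p_2.
So p_2·q_2 = 4·p_1·q_1; combined with the budget, a share 0.2 of income goes to q_1.
Demand: q_1*(p_1,p_2,I) = 0.2·I/p_1 and q_2* = 0.8·I/p_2.
At p_1=38.56, p_2=7, I=232: q_1* = 0.2·232/38.56 = 1.2033.
At I' = 348: q_1* = 1.805. Change: 1.805 − 1.2033 = 0.6017.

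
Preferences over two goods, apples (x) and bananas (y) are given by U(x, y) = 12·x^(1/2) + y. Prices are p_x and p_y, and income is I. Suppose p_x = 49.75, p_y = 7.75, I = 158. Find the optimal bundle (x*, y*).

Utility is quasi-linear in y; the FOC for x is 6/√x = p_x/p_y.
Solve: √x = 6·p_y/p_x, so x*(p_x,p_y) = (6·p_y/p_x)², and y* = (I − p_x·x*)/p_y.
Plugging in: x* = (6·7.75/49.75)² = 0.8736, y* = 14.7791.

x* = 0.8736, y* = 14.7791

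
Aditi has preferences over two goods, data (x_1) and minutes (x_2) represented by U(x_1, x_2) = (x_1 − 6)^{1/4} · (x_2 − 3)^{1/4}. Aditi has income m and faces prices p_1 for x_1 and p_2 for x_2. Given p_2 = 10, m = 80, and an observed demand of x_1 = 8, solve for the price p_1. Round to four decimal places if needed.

p_1 = 5

This is Cobb-Douglas in (x_1−6, x_2−3): tangency gives 0.25·p_2·(x_2−3) = 0.25·p_1·(x_1−6).
Substituting into the budget: x_1* = 6 + 0.5·(m − 6·p_1 − 3·p_2)/p_1, and x_2* = 3 + 0.5·(…)/p_2.
Set x_1* = 8 in the demand function and solve for p_1: p_1 = 5.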